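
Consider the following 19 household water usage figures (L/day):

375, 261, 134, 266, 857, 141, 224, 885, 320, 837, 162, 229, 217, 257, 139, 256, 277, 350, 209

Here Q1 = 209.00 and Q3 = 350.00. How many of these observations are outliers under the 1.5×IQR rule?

IQR = 141.00; fences at 209.00 − 211.50 = -2.50 and 350.00 + 211.50 = 561.50.
Outside the cutoffs: 837, 857, 885.

3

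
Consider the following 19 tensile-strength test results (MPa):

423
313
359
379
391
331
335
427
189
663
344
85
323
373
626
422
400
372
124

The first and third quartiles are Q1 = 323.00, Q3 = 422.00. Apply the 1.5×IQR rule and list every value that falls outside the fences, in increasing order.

IQR = Q3 − Q1 = 422.00 − 323.00 = 99.00.
Lower fence = Q1 − 1.5·IQR = 323.00 − 148.50 = 174.50.
Upper fence = Q3 + 1.5·IQR = 422.00 + 148.50 = 570.50.
85 < 174.50 → outlier.
124 < 174.50 → outlier.
626 > 570.50 → outlier.
663 > 570.50 → outlier.
All remaining values lie within [174.50, 570.50].

85, 124, 626, 663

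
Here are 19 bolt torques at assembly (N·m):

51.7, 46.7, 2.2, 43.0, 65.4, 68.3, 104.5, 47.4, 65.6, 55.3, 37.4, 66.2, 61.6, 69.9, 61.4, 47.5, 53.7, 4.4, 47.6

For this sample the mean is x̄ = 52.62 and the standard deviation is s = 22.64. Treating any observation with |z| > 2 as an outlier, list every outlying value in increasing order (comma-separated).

Cutoffs at x̄ ± 2s: 52.62 ± 2·22.64 = [7.34, 97.90].
2.2: z = -2.23, |z| > 2 → outlier.
4.4: z = -2.13, |z| > 2 → outlier.
104.5: z = 2.29, |z| > 2 → outlier.
Every other value lies within [7.34, 97.90].

2.2, 4.4, 104.5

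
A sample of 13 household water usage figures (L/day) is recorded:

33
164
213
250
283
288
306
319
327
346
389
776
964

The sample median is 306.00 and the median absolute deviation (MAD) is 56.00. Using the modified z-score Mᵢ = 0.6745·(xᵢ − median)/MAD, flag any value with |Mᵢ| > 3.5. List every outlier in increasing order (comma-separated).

|Mᵢ| > 3.5 ⇔ |xᵢ − 306.00| > 3.5·56.00/0.6745 = 290.59.
So outliers lie outside [15.41, 596.59].
776: M = 5.66 → outlier.
964: M = 7.93 → outlier.

776, 964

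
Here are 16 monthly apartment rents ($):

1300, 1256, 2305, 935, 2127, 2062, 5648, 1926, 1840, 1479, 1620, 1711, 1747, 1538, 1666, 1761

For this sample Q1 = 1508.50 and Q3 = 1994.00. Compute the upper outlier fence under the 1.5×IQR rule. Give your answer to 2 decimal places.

2722.25

IQR = Q3 − Q1 = 1994.00 − 1508.50 = 485.50.
Lower fence = Q1 − 1.5·IQR = 1508.50 − 728.25 = 780.25.
Upper fence = Q3 + 1.5·IQR = 1994.00 + 728.25 = 2722.25.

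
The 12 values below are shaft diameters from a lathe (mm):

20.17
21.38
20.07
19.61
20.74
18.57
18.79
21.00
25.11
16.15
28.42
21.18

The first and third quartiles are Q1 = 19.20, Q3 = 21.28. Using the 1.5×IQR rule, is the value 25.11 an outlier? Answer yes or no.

yes

IQR = Q3 − Q1 = 21.28 − 19.20 = 2.08.
Lower fence = Q1 − 1.5·IQR = 19.20 − 3.12 = 16.08.
Upper fence = Q3 + 1.5·IQR = 21.28 + 3.12 = 24.40.
25.11 lies above the upper fence.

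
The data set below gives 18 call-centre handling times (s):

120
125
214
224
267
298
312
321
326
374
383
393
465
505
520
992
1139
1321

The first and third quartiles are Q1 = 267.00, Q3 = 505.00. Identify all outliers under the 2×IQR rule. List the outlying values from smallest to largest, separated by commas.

IQR = Q3 − Q1 = 505.00 − 267.00 = 238.00.
Lower fence = Q1 − 2·IQR = 267.00 − 476.00 = -209.00.
Upper fence = Q3 + 2·IQR = 505.00 + 476.00 = 981.00.
992 > 981.00 → outlier.
1139 > 981.00 → outlier.
1321 > 981.00 → outlier.
All remaining values lie within [-209.00, 981.00].

992, 1139, 1321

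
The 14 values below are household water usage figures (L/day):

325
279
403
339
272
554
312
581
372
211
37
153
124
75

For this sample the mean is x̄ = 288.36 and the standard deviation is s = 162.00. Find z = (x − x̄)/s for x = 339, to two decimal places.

z = (339 − 288.36) / 162.00 = 0.31.

0.31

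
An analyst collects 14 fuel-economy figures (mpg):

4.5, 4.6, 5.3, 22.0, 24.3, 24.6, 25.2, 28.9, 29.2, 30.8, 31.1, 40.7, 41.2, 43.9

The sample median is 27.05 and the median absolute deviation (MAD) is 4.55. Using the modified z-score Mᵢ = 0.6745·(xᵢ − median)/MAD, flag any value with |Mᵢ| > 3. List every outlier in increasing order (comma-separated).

|Mᵢ| > 3 ⇔ |xᵢ − 27.05| > 3·4.55/0.6745 = 20.24.
So outliers lie outside [6.81, 47.29].
4.5: M = -3.34 → outlier.
4.6: M = -3.33 → outlier.
5.3: M = -3.22 → outlier.

4.5, 4.6, 5.3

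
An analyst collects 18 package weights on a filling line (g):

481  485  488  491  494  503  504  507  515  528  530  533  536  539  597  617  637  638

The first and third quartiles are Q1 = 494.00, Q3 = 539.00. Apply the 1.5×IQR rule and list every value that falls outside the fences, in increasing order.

IQR = Q3 − Q1 = 539.00 − 494.00 = 45.00.
Lower fence = Q1 − 1.5·IQR = 494.00 − 67.50 = 426.50.
Upper fence = Q3 + 1.5·IQR = 539.00 + 67.50 = 606.50.
617 > 606.50 → outlier.
637 > 606.50 → outlier.
638 > 606.50 → outlier.
All remaining values lie within [426.50, 606.50].

617, 637, 638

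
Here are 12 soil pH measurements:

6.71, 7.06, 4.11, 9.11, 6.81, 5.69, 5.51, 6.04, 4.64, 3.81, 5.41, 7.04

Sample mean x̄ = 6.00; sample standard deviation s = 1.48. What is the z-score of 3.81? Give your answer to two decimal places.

-1.48

z = (3.81 − 6.00) / 1.48 = -1.48.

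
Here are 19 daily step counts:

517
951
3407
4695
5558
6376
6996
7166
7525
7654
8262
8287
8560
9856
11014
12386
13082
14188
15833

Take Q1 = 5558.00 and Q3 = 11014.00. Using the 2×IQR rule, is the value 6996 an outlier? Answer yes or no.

IQR = Q3 − Q1 = 11014.00 − 5558.00 = 5456.00.
Lower fence = Q1 − 2·IQR = 5558.00 − 10912.00 = -5354.00.
Upper fence = Q3 + 2·IQR = 11014.00 + 10912.00 = 21926.00.
6996 lies within [-5354.00, 21926.00].

no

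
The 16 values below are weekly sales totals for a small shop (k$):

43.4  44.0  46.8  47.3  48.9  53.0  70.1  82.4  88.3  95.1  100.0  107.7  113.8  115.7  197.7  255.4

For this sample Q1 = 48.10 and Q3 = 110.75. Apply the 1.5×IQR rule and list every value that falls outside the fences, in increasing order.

IQR = Q3 − Q1 = 110.75 − 48.10 = 62.65.
Lower fence = Q1 − 1.5·IQR = 48.10 − 93.975 = -45.875.
Upper fence = Q3 + 1.5·IQR = 110.75 + 93.975 = 204.725.
255.4 > 204.725 → outlier.
All remaining values lie within [-45.875, 204.725].

255.4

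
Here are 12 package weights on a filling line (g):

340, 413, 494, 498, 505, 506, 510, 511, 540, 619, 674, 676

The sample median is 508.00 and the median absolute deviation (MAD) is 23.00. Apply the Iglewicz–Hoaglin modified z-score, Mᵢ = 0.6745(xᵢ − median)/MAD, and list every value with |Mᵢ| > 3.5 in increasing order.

|Mᵢ| > 3.5 ⇔ |xᵢ − 508.00| > 3.5·23.00/0.6745 = 119.35.
So outliers lie outside [388.65, 627.35].
340: M = -4.93 → outlier.
674: M = 4.87 → outlier.
676: M = 4.93 → outlier.

340, 674, 676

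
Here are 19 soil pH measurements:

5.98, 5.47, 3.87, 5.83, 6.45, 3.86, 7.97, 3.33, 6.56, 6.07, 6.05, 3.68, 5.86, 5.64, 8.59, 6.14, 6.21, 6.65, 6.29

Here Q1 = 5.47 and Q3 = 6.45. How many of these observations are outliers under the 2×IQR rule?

IQR = 0.98; fences at 5.47 − 1.96 = 3.51 and 6.45 + 1.96 = 8.41.
Outside the cutoffs: 3.33, 8.59.

2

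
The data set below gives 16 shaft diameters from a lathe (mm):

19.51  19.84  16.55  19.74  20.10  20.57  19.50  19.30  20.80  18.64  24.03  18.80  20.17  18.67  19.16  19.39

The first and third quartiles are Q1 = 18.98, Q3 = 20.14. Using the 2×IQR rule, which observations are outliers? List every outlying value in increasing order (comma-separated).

IQR = Q3 − Q1 = 20.14 − 18.98 = 1.16.
Lower fence = Q1 − 2·IQR = 18.98 − 2.32 = 16.66.
Upper fence = Q3 + 2·IQR = 20.14 + 2.32 = 22.46.
16.55 < 16.66 → outlier.
24.03 > 22.46 → outlier.
All remaining values lie within [16.66, 22.46].

16.55, 24.03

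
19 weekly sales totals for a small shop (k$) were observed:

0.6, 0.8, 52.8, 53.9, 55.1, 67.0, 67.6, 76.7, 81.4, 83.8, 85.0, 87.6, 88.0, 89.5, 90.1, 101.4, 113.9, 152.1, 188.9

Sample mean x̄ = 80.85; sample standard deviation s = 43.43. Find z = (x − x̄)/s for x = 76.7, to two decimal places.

z = (76.7 − 80.85) / 43.43 = -0.10.

-0.10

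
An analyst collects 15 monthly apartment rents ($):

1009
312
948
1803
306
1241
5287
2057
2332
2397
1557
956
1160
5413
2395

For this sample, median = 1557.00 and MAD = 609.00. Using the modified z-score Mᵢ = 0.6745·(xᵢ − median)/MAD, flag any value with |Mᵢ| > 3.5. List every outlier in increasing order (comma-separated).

|Mᵢ| > 3.5 ⇔ |xᵢ − 1557.00| > 3.5·609.00/0.6745 = 3160.12.
So outliers lie outside [-1603.12, 4717.12].
5287: M = 4.13 → outlier.
5413: M = 4.27 → outlier.

5287, 5413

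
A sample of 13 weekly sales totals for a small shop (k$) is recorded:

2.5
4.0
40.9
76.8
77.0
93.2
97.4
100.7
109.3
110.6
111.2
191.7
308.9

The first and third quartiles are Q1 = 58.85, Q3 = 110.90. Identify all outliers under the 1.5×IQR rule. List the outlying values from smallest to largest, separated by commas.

191.7, 308.9

IQR = Q3 − Q1 = 110.90 − 58.85 = 52.05.
Lower fence = Q1 − 1.5·IQR = 58.85 − 78.075 = -19.225.
Upper fence = Q3 + 1.5·IQR = 110.90 + 78.075 = 188.975.
191.7 > 188.975 → outlier.
308.9 > 188.975 → outlier.
All remaining values lie within [-19.225, 188.975].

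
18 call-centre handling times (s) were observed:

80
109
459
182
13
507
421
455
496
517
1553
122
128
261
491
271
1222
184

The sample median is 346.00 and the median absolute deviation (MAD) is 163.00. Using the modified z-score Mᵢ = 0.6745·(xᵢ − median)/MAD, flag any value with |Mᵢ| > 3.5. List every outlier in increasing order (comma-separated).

1222, 1553

|Mᵢ| > 3.5 ⇔ |xᵢ − 346.00| > 3.5·163.00/0.6745 = 845.81.
So outliers lie outside [-499.81, 1191.81].
1222: M = 3.62 → outlier.
1553: M = 4.99 → outlier.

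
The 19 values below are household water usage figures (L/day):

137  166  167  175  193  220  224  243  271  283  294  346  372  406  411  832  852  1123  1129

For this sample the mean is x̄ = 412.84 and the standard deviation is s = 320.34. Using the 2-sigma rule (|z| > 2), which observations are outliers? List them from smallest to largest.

1123, 1129

Cutoffs at x̄ ± 2s: 412.84 ± 2·320.34 = [-227.84, 1053.52].
1123: z = 2.22, |z| > 2 → outlier.
1129: z = 2.24, |z| > 2 → outlier.
Every other value lies within [-227.84, 1053.52].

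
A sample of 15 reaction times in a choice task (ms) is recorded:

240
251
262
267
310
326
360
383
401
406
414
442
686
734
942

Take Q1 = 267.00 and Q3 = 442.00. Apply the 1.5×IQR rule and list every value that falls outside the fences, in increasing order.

734, 942

IQR = Q3 − Q1 = 442.00 − 267.00 = 175.00.
Lower fence = Q1 − 1.5·IQR = 267.00 − 262.50 = 4.50.
Upper fence = Q3 + 1.5·IQR = 442.00 + 262.50 = 704.50.
734 > 704.50 → outlier.
942 > 704.50 → outlier.
All remaining values lie within [4.50, 704.50].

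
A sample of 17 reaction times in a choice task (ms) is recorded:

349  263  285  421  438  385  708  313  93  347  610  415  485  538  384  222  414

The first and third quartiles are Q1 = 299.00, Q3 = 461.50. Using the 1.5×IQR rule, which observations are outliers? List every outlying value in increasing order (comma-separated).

IQR = Q3 − Q1 = 461.50 − 299.00 = 162.50.
Lower fence = Q1 − 1.5·IQR = 299.00 − 243.75 = 55.25.
Upper fence = Q3 + 1.5·IQR = 461.50 + 243.75 = 705.25.
708 > 705.25 → outlier.
All remaining values lie within [55.25, 705.25].

708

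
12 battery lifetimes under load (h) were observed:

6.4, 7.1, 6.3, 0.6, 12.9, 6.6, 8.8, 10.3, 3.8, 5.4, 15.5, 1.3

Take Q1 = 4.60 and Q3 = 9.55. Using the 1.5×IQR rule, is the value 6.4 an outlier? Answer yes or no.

no

IQR = Q3 − Q1 = 9.55 − 4.60 = 4.95.
Lower fence = Q1 − 1.5·IQR = 4.60 − 7.425 = -2.825.
Upper fence = Q3 + 1.5·IQR = 9.55 + 7.425 = 16.975.
6.4 lies within [-2.825, 16.975].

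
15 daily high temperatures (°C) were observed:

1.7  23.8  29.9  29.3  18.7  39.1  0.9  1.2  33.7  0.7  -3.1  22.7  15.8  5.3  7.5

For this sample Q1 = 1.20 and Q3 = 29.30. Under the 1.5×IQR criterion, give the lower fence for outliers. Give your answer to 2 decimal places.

IQR = Q3 − Q1 = 29.30 − 1.20 = 28.10.
Lower fence = Q1 − 1.5·IQR = 1.20 − 42.15 = -40.95.
Upper fence = Q3 + 1.5·IQR = 29.30 + 42.15 = 71.45.

-40.95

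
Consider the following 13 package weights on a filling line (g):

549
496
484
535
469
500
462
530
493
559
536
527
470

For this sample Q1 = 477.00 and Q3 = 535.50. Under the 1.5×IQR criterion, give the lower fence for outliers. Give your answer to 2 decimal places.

389.25

IQR = Q3 − Q1 = 535.50 − 477.00 = 58.50.
Lower fence = Q1 − 1.5·IQR = 477.00 − 87.75 = 389.25.
Upper fence = Q3 + 1.5·IQR = 535.50 + 87.75 = 623.25.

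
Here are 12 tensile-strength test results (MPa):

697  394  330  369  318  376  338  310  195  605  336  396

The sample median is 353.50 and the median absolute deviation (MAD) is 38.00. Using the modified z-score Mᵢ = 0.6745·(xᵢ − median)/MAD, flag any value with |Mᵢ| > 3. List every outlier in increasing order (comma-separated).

|Mᵢ| > 3 ⇔ |xᵢ − 353.50| > 3·38.00/0.6745 = 169.01.
So outliers lie outside [184.49, 522.51].
605: M = 4.46 → outlier.
697: M = 6.10 → outlier.

605, 697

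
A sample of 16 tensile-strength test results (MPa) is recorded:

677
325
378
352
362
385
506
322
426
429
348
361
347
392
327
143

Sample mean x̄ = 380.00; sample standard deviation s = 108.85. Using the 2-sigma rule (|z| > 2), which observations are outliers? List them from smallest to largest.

Cutoffs at x̄ ± 2s: 380.00 ± 2·108.85 = [162.30, 597.70].
143: z = -2.18, |z| > 2 → outlier.
677: z = 2.73, |z| > 2 → outlier.
Every other value lies within [162.30, 597.70].

143, 677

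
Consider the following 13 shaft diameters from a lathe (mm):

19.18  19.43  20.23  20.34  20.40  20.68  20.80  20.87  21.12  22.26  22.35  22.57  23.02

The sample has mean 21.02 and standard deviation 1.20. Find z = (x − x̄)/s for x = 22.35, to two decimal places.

1.11

z = (22.35 − 21.02) / 1.20 = 1.11.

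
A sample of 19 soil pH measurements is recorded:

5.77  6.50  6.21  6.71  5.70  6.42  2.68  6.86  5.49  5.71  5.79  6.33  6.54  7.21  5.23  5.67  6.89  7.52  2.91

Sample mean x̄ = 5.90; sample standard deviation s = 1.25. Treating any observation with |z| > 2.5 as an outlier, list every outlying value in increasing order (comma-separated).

2.68

Cutoffs at x̄ ± 2.5s: 5.90 ± 2.5·1.25 = [2.775, 9.025].
2.68: z = -2.58, |z| > 2.5 → outlier.
Every other value lies within [2.775, 9.025].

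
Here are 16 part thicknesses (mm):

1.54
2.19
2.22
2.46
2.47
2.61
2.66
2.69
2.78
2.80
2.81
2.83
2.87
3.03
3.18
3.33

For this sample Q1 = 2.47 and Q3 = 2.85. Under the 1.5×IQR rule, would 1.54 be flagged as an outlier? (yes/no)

IQR = Q3 − Q1 = 2.85 − 2.47 = 0.38.
Lower fence = Q1 − 1.5·IQR = 2.47 − 0.57 = 1.90.
Upper fence = Q3 + 1.5·IQR = 2.85 + 0.57 = 3.42.
1.54 lies below the lower fence.

yes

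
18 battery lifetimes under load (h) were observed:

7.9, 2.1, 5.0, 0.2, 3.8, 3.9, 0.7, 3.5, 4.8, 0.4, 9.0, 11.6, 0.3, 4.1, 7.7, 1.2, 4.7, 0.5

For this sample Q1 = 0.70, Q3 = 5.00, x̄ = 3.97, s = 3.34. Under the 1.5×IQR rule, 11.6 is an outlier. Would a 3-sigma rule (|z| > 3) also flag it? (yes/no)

no

z = (11.6 − 3.97) / 3.34 = 2.28.
|z| = 2.28 ≤ 3.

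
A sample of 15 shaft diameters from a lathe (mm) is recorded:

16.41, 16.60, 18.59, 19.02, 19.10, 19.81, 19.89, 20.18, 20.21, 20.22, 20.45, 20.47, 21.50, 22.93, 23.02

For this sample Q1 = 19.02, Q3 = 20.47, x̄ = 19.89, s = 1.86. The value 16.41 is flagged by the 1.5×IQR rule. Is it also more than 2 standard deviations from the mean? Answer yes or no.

no

z = (16.41 − 19.89) / 1.86 = -1.87.
|z| = 1.87 ≤ 2.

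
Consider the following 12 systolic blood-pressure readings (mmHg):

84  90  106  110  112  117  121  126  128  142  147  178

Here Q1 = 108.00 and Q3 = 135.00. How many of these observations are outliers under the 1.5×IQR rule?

IQR = 27.00; fences at 108.00 − 40.50 = 67.50 and 135.00 + 40.50 = 175.50.
Outside the cutoffs: 178.

1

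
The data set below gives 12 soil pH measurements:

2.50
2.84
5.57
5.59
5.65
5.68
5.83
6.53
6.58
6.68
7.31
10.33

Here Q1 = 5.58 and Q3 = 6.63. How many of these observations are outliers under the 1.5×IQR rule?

3

IQR = 1.05; fences at 5.58 − 1.575 = 4.005 and 6.63 + 1.575 = 8.205.
Outside the cutoffs: 2.50, 2.84, 10.33.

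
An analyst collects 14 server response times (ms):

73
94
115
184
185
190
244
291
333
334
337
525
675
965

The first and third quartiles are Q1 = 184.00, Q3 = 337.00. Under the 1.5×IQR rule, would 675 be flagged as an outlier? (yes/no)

yes

IQR = Q3 − Q1 = 337.00 − 184.00 = 153.00.
Lower fence = Q1 − 1.5·IQR = 184.00 − 229.50 = -45.50.
Upper fence = Q3 + 1.5·IQR = 337.00 + 229.50 = 566.50.
675 lies above the upper fence.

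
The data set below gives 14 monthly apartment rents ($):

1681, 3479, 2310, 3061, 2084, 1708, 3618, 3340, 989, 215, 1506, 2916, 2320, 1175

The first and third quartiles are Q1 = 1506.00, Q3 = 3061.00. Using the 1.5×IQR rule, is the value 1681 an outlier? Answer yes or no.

IQR = Q3 − Q1 = 3061.00 − 1506.00 = 1555.00.
Lower fence = Q1 − 1.5·IQR = 1506.00 − 2332.50 = -826.50.
Upper fence = Q3 + 1.5·IQR = 3061.00 + 2332.50 = 5393.50.
1681 lies within [-826.50, 5393.50].

no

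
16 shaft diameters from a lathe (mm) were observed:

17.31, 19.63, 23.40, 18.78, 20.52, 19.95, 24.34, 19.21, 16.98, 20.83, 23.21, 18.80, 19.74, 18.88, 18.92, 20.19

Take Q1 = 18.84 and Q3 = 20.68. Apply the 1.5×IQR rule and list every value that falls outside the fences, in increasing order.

24.34

IQR = Q3 − Q1 = 20.68 − 18.84 = 1.84.
Lower fence = Q1 − 1.5·IQR = 18.84 − 2.76 = 16.08.
Upper fence = Q3 + 1.5·IQR = 20.68 + 2.76 = 23.44.
24.34 > 23.44 → outlier.
All remaining values lie within [16.08, 23.44].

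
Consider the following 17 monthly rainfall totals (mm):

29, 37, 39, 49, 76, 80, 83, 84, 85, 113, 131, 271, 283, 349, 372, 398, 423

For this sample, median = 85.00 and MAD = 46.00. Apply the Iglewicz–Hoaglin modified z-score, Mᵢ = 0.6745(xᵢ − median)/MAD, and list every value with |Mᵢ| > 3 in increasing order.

349, 372, 398, 423

|Mᵢ| > 3 ⇔ |xᵢ − 85.00| > 3·46.00/0.6745 = 204.60.
So outliers lie outside [-119.60, 289.60].
349: M = 3.87 → outlier.
372: M = 4.21 → outlier.
398: M = 4.59 → outlier.
423: M = 4.96 → outlier.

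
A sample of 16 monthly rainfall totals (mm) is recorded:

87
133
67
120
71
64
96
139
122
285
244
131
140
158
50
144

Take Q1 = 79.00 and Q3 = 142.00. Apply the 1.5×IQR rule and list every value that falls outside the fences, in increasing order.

244, 285

IQR = Q3 − Q1 = 142.00 − 79.00 = 63.00.
Lower fence = Q1 − 1.5·IQR = 79.00 − 94.50 = -15.50.
Upper fence = Q3 + 1.5·IQR = 142.00 + 94.50 = 236.50.
244 > 236.50 → outlier.
285 > 236.50 → outlier.
All remaining values lie within [-15.50, 236.50].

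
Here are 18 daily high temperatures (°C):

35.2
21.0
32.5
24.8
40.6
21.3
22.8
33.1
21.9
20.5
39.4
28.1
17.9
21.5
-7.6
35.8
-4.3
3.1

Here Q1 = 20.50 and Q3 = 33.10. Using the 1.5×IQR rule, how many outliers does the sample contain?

IQR = 12.60; fences at 20.50 − 18.90 = 1.60 and 33.10 + 18.90 = 52.00.
Outside the cutoffs: -7.6, -4.3.

2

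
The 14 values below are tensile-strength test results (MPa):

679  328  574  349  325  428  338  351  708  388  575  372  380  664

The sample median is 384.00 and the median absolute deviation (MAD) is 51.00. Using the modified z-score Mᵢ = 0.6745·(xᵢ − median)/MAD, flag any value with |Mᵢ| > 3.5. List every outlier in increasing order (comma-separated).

|Mᵢ| > 3.5 ⇔ |xᵢ − 384.00| > 3.5·51.00/0.6745 = 264.64.
So outliers lie outside [119.36, 648.64].
664: M = 3.70 → outlier.
679: M = 3.90 → outlier.
708: M = 4.29 → outlier.

664, 679, 708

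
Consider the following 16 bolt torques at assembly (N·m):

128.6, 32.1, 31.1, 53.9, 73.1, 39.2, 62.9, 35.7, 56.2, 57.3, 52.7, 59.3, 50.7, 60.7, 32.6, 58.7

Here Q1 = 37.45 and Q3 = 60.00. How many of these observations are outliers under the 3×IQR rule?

1

IQR = 22.55; fences at 37.45 − 67.65 = -30.20 and 60.00 + 67.65 = 127.65.
Outside the cutoffs: 128.6.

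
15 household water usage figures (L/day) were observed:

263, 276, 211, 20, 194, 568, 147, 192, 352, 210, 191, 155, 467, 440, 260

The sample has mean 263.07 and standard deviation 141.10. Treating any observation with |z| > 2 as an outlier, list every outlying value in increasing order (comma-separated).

568

Cutoffs at x̄ ± 2s: 263.07 ± 2·141.10 = [-19.13, 545.27].
568: z = 2.16, |z| > 2 → outlier.
Every other value lies within [-19.13, 545.27].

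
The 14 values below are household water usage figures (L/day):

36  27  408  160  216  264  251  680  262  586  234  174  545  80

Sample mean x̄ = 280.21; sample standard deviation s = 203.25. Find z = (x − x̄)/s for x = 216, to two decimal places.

z = (216 − 280.21) / 203.25 = -0.32.

-0.32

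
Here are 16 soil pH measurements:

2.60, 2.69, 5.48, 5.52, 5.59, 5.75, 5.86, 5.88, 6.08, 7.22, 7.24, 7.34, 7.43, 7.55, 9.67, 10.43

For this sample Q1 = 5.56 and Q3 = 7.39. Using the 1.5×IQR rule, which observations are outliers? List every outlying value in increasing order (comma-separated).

IQR = Q3 − Q1 = 7.39 − 5.56 = 1.83.
Lower fence = Q1 − 1.5·IQR = 5.56 − 2.745 = 2.815.
Upper fence = Q3 + 1.5·IQR = 7.39 + 2.745 = 10.135.
2.60 < 2.815 → outlier.
2.69 < 2.815 → outlier.
10.43 > 10.135 → outlier.
All remaining values lie within [2.815, 10.135].

2.60, 2.69, 10.43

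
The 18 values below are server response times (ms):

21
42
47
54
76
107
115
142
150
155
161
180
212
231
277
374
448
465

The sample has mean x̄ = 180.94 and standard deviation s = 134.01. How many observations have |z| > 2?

1

Cutoffs: x̄ ± 2s = [-87.08, 448.96].
Outside the cutoffs: 465.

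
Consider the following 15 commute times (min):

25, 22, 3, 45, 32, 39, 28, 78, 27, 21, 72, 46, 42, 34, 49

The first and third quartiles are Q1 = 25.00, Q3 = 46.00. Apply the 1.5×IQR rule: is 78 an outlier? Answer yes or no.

yes

IQR = Q3 − Q1 = 46.00 − 25.00 = 21.00.
Lower fence = Q1 − 1.5·IQR = 25.00 − 31.50 = -6.50.
Upper fence = Q3 + 1.5·IQR = 46.00 + 31.50 = 77.50.
78 lies above the upper fence.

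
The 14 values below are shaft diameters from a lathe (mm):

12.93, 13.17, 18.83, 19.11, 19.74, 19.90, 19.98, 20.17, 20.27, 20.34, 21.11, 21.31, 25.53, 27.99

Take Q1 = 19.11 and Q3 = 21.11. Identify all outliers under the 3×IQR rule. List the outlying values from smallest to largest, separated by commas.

IQR = Q3 − Q1 = 21.11 − 19.11 = 2.00.
Lower fence = Q1 − 3·IQR = 19.11 − 6.00 = 13.11.
Upper fence = Q3 + 3·IQR = 21.11 + 6.00 = 27.11.
12.93 < 13.11 → outlier.
27.99 > 27.11 → outlier.
All remaining values lie within [13.11, 27.11].

12.93, 27.99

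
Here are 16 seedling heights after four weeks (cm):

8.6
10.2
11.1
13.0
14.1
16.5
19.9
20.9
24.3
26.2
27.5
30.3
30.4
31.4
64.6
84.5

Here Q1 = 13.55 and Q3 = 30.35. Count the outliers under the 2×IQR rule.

2

IQR = 16.80; fences at 13.55 − 33.60 = -20.05 and 30.35 + 33.60 = 63.95.
Outside the cutoffs: 64.6, 84.5.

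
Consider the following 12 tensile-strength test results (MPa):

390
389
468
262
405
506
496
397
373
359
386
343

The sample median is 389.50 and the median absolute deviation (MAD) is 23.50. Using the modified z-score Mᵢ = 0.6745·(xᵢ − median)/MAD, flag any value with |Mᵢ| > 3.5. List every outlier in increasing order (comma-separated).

|Mᵢ| > 3.5 ⇔ |xᵢ − 389.50| > 3.5·23.50/0.6745 = 121.94.
So outliers lie outside [267.56, 511.44].
262: M = -3.66 → outlier.

262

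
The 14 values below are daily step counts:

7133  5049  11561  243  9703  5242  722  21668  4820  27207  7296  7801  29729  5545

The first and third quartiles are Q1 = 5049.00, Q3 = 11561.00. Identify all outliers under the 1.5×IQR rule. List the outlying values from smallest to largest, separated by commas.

21668, 27207, 29729

IQR = Q3 − Q1 = 11561.00 − 5049.00 = 6512.00.
Lower fence = Q1 − 1.5·IQR = 5049.00 − 9768.00 = -4719.00.
Upper fence = Q3 + 1.5·IQR = 11561.00 + 9768.00 = 21329.00.
21668 > 21329.00 → outlier.
27207 > 21329.00 → outlier.
29729 > 21329.00 → outlier.
All remaining values lie within [-4719.00, 21329.00].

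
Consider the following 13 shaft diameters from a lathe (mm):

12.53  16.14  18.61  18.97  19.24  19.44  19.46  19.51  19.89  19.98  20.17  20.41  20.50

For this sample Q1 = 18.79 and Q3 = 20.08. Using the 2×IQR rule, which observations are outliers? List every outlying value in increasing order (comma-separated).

IQR = Q3 − Q1 = 20.08 − 18.79 = 1.29.
Lower fence = Q1 − 2·IQR = 18.79 − 2.58 = 16.21.
Upper fence = Q3 + 2·IQR = 20.08 + 2.58 = 22.66.
12.53 < 16.21 → outlier.
16.14 < 16.21 → outlier.
All remaining values lie within [16.21, 22.66].

12.53, 16.14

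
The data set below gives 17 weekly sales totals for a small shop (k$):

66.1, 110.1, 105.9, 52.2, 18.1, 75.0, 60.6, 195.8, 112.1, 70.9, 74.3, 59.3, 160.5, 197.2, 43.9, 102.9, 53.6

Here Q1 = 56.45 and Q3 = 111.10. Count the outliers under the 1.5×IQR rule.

IQR = 54.65; fences at 56.45 − 81.975 = -25.525 and 111.10 + 81.975 = 193.075.
Outside the cutoffs: 195.8, 197.2.

2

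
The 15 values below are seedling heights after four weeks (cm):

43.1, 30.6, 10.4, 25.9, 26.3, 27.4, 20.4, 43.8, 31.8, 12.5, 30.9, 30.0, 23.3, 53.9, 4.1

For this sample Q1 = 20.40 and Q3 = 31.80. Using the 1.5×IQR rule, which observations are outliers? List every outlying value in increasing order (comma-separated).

53.9

IQR = Q3 − Q1 = 31.80 − 20.40 = 11.40.
Lower fence = Q1 − 1.5·IQR = 20.40 − 17.10 = 3.30.
Upper fence = Q3 + 1.5·IQR = 31.80 + 17.10 = 48.90.
53.9 > 48.90 → outlier.
All remaining values lie within [3.30, 48.90].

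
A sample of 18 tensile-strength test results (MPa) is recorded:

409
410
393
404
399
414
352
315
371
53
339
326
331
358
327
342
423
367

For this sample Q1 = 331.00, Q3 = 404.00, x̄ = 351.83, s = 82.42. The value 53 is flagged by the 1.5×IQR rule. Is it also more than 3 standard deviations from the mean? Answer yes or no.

yes

z = (53 − 351.83) / 82.42 = -3.63.
|z| = 3.63 > 3.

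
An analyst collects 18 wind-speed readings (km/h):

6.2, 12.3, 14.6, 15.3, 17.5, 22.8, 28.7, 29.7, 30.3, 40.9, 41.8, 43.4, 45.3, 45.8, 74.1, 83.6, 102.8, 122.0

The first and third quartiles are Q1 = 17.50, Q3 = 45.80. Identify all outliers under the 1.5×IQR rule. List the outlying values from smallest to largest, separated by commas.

IQR = Q3 − Q1 = 45.80 − 17.50 = 28.30.
Lower fence = Q1 − 1.5·IQR = 17.50 − 42.45 = -24.95.
Upper fence = Q3 + 1.5·IQR = 45.80 + 42.45 = 88.25.
102.8 > 88.25 → outlier.
122.0 > 88.25 → outlier.
All remaining values lie within [-24.95, 88.25].

102.8, 122.0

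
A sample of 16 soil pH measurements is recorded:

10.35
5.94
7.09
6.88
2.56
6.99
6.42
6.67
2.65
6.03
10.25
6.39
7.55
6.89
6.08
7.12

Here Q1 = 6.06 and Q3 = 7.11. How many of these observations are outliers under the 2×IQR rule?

IQR = 1.05; fences at 6.06 − 2.10 = 3.96 and 7.11 + 2.10 = 9.21.
Outside the cutoffs: 2.56, 2.65, 10.25, 10.35.

4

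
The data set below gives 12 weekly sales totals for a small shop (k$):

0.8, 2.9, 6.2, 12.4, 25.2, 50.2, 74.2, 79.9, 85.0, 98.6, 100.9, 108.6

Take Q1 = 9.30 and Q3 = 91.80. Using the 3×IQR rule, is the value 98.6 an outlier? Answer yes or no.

no

IQR = Q3 − Q1 = 91.80 − 9.30 = 82.50.
Lower fence = Q1 − 3·IQR = 9.30 − 247.50 = -238.20.
Upper fence = Q3 + 3·IQR = 91.80 + 247.50 = 339.30.
98.6 lies within [-238.20, 339.30].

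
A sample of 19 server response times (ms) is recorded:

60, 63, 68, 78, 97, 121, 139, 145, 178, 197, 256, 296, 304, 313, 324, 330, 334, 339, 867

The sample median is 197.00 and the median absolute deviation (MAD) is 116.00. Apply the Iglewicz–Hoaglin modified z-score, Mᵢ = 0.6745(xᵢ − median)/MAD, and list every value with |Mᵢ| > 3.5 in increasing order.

|Mᵢ| > 3.5 ⇔ |xᵢ − 197.00| > 3.5·116.00/0.6745 = 601.93.
So outliers lie outside [-404.93, 798.93].
867: M = 3.90 → outlier.

867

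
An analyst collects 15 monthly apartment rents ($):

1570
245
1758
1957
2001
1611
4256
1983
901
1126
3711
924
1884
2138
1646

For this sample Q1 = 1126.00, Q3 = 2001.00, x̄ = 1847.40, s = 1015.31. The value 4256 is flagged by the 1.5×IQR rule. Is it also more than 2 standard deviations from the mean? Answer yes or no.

z = (4256 − 1847.40) / 1015.31 = 2.37.
|z| = 2.37 > 2.

yes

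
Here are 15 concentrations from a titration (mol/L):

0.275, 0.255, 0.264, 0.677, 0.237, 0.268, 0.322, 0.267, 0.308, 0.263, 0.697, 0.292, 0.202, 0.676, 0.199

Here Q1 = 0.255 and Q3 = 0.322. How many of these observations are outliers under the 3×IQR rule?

IQR = 0.067; fences at 0.255 − 0.201 = 0.054 and 0.322 + 0.201 = 0.523.
Outside the cutoffs: 0.676, 0.677, 0.697.

3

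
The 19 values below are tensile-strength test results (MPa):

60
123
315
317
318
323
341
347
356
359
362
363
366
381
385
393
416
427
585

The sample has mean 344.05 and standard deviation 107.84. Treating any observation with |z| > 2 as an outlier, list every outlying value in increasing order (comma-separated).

60, 123, 585

Cutoffs at x̄ ± 2s: 344.05 ± 2·107.84 = [128.37, 559.73].
60: z = -2.63, |z| > 2 → outlier.
123: z = -2.05, |z| > 2 → outlier.
585: z = 2.23, |z| > 2 → outlier.
Every other value lies within [128.37, 559.73].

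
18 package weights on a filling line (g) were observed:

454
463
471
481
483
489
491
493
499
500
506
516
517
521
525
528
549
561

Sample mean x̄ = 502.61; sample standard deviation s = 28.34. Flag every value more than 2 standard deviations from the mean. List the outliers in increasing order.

Cutoffs at x̄ ± 2s: 502.61 ± 2·28.34 = [445.93, 559.29].
561: z = 2.06, |z| > 2 → outlier.
Every other value lies within [445.93, 559.29].

561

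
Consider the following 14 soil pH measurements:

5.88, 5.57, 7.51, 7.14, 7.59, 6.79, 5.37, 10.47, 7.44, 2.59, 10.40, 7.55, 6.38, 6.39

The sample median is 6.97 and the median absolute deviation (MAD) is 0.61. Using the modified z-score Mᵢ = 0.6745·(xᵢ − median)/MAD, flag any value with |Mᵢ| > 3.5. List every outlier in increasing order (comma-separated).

2.59, 10.40, 10.47

|Mᵢ| > 3.5 ⇔ |xᵢ − 6.97| > 3.5·0.61/0.6745 = 3.17.
So outliers lie outside [3.80, 10.14].
2.59: M = -4.84 → outlier.
10.40: M = 3.79 → outlier.
10.47: M = 3.87 → outlier.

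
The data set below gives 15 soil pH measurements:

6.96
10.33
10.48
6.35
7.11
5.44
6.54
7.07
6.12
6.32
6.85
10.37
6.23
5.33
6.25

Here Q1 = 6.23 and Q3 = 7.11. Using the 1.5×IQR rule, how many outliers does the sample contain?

IQR = 0.88; fences at 6.23 − 1.32 = 4.91 and 7.11 + 1.32 = 8.43.
Outside the cutoffs: 10.33, 10.37, 10.48.

3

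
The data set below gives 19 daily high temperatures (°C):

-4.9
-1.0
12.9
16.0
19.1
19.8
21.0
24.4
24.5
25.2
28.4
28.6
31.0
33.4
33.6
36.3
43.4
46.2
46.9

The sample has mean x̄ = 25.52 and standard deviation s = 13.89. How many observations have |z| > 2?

1

Cutoffs: x̄ ± 2s = [-2.26, 53.30].
Outside the cutoffs: -4.9.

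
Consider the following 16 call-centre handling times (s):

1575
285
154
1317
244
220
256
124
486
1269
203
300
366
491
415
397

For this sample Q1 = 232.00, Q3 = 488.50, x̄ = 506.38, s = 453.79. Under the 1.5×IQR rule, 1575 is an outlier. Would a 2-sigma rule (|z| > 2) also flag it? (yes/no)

yes

z = (1575 − 506.38) / 453.79 = 2.35.
|z| = 2.35 > 2.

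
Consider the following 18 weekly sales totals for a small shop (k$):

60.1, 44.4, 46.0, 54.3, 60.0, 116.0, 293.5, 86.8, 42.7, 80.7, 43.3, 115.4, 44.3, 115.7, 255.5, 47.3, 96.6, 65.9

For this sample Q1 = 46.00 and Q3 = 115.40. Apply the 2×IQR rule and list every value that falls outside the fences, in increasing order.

IQR = Q3 − Q1 = 115.40 − 46.00 = 69.40.
Lower fence = Q1 − 2·IQR = 46.00 − 138.80 = -92.80.
Upper fence = Q3 + 2·IQR = 115.40 + 138.80 = 254.20.
255.5 > 254.20 → outlier.
293.5 > 254.20 → outlier.
All remaining values lie within [-92.80, 254.20].

255.5, 293.5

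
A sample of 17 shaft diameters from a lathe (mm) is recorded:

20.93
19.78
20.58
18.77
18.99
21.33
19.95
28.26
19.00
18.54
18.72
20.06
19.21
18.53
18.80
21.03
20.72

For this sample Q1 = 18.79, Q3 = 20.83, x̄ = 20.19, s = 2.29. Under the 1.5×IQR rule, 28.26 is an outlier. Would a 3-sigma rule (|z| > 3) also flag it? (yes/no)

yes

z = (28.26 − 20.19) / 2.29 = 3.52.
|z| = 3.52 > 3.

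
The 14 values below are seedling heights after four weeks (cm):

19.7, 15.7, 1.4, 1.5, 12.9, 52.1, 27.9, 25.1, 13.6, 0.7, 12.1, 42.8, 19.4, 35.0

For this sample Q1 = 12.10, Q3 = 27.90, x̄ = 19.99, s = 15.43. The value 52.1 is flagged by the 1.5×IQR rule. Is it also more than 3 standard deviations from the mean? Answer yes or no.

z = (52.1 − 19.99) / 15.43 = 2.08.
|z| = 2.08 ≤ 3.

no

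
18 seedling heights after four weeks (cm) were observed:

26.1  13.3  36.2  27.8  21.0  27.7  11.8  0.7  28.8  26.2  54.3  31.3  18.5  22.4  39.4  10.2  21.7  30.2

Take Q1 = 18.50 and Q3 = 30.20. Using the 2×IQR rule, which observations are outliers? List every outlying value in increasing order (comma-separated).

IQR = Q3 − Q1 = 30.20 − 18.50 = 11.70.
Lower fence = Q1 − 2·IQR = 18.50 − 23.40 = -4.90.
Upper fence = Q3 + 2·IQR = 30.20 + 23.40 = 53.60.
54.3 > 53.60 → outlier.
All remaining values lie within [-4.90, 53.60].

54.3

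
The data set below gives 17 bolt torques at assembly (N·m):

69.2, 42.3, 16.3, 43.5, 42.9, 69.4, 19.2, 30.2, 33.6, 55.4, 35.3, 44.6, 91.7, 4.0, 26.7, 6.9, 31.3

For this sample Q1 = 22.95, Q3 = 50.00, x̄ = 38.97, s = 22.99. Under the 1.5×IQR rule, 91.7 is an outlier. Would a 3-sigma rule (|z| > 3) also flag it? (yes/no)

z = (91.7 − 38.97) / 22.99 = 2.29.
|z| = 2.29 ≤ 3.

no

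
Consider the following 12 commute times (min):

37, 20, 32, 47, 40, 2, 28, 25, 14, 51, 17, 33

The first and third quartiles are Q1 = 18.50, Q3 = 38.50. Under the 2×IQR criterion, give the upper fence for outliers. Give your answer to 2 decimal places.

78.50

IQR = Q3 − Q1 = 38.50 − 18.50 = 20.00.
Lower fence = Q1 − 2·IQR = 18.50 − 40.00 = -21.50.
Upper fence = Q3 + 2·IQR = 38.50 + 40.00 = 78.50.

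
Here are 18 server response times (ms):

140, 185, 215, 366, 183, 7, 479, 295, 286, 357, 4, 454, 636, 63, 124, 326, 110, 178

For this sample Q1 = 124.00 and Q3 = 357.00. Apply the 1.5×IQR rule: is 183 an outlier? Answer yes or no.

no

IQR = Q3 − Q1 = 357.00 − 124.00 = 233.00.
Lower fence = Q1 − 1.5·IQR = 124.00 − 349.50 = -225.50.
Upper fence = Q3 + 1.5·IQR = 357.00 + 349.50 = 706.50.
183 lies within [-225.50, 706.50].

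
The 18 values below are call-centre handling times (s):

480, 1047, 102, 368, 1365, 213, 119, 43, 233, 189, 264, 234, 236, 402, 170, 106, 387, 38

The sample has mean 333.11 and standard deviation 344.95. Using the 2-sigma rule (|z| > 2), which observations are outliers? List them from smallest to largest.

Cutoffs at x̄ ± 2s: 333.11 ± 2·344.95 = [-356.79, 1023.01].
1047: z = 2.07, |z| > 2 → outlier.
1365: z = 2.99, |z| > 2 → outlier.
Every other value lies within [-356.79, 1023.01].

1047, 1365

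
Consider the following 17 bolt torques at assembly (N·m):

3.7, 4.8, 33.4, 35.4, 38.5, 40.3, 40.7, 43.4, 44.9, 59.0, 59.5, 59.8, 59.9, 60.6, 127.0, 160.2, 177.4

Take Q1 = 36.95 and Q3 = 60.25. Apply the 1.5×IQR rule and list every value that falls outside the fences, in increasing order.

127.0, 160.2, 177.4

IQR = Q3 − Q1 = 60.25 − 36.95 = 23.30.
Lower fence = Q1 − 1.5·IQR = 36.95 − 34.95 = 2.00.
Upper fence = Q3 + 1.5·IQR = 60.25 + 34.95 = 95.20.
127.0 > 95.20 → outlier.
160.2 > 95.20 → outlier.
177.4 > 95.20 → outlier.
All remaining values lie within [2.00, 95.20].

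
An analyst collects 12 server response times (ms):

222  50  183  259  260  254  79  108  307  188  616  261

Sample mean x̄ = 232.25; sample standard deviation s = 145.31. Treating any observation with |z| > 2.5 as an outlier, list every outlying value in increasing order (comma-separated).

Cutoffs at x̄ ± 2.5s: 232.25 ± 2.5·145.31 = [-131.025, 595.525].
616: z = 2.64, |z| > 2.5 → outlier.
Every other value lies within [-131.025, 595.525].

616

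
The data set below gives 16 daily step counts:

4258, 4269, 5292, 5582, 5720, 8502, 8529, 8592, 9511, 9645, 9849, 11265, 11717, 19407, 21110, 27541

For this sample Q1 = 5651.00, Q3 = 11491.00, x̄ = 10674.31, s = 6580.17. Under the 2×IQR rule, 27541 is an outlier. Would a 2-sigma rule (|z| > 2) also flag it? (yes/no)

yes

z = (27541 − 10674.31) / 6580.17 = 2.56.
|z| = 2.56 > 2.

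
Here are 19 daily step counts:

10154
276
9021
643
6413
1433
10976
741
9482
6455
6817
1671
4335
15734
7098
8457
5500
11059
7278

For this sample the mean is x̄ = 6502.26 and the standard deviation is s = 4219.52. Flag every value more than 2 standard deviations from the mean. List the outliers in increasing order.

15734

Cutoffs at x̄ ± 2s: 6502.26 ± 2·4219.52 = [-1936.78, 14941.30].
15734: z = 2.19, |z| > 2 → outlier.
Every other value lies within [-1936.78, 14941.30].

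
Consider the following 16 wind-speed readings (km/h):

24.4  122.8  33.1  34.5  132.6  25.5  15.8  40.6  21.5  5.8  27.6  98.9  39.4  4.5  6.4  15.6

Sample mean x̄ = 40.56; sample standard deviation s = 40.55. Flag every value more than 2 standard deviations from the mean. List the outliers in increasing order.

Cutoffs at x̄ ± 2s: 40.56 ± 2·40.55 = [-40.54, 121.66].
122.8: z = 2.03, |z| > 2 → outlier.
132.6: z = 2.27, |z| > 2 → outlier.
Every other value lies within [-40.54, 121.66].

122.8, 132.6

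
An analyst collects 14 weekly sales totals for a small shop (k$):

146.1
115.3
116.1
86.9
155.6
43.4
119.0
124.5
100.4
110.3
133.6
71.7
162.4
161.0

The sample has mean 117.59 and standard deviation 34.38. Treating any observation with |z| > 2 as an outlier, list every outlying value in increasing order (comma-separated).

Cutoffs at x̄ ± 2s: 117.59 ± 2·34.38 = [48.83, 186.35].
43.4: z = -2.16, |z| > 2 → outlier.
Every other value lies within [48.83, 186.35].

43.4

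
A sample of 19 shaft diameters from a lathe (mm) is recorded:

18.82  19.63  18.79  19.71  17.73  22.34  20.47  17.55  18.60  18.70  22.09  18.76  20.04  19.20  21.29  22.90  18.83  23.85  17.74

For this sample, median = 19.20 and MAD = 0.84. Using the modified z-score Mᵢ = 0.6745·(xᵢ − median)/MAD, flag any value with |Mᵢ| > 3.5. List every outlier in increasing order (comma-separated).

|Mᵢ| > 3.5 ⇔ |xᵢ − 19.20| > 3.5·0.84/0.6745 = 4.36.
So outliers lie outside [14.84, 23.56].
23.85: M = 3.73 → outlier.

23.85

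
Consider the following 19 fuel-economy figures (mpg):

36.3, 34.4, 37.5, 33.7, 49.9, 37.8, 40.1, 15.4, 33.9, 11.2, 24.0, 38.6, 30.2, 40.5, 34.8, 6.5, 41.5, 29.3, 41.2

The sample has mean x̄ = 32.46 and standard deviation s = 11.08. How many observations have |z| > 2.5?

0

Cutoffs: x̄ ± 2.5s = [4.76, 60.16].
Every value lies within the cutoffs.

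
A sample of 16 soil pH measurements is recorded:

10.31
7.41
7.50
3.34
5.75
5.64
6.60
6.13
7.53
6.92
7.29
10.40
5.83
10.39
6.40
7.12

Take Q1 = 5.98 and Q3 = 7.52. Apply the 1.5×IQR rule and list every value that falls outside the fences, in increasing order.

3.34, 10.31, 10.39, 10.40

IQR = Q3 − Q1 = 7.52 − 5.98 = 1.54.
Lower fence = Q1 − 1.5·IQR = 5.98 − 2.31 = 3.67.
Upper fence = Q3 + 1.5·IQR = 7.52 + 2.31 = 9.83.
3.34 < 3.67 → outlier.
10.31 > 9.83 → outlier.
10.39 > 9.83 → outlier.
10.40 > 9.83 → outlier.
All remaining values lie within [3.67, 9.83].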